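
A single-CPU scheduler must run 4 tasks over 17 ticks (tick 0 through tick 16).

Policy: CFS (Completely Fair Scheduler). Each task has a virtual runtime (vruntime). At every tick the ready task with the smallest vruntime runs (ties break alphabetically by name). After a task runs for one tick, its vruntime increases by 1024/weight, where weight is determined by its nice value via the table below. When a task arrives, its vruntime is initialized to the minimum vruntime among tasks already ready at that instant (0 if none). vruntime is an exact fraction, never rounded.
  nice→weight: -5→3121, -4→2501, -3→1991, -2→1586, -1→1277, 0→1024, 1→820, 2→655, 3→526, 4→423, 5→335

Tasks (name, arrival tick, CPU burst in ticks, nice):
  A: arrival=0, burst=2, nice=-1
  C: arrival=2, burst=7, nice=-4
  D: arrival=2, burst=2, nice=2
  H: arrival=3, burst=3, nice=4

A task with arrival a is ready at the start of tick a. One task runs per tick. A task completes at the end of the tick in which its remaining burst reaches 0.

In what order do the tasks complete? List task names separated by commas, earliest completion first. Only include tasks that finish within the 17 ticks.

completion order = A, D, C, H

t=0: vr[A=0] → run A
t=1: vr[A=1024/1277] → run A
t=2: vr[C=0 D=0] → run C
t=3: vr[C=1024/2501 D=0 H=0] → run D
t=4: vr[C=1024/2501 D=1024/655 H=0] → run H
t=5: vr[C=1024/2501 D=1024/655 H=1024/423] → run C
t=6: vr[C=2048/2501 D=1024/655 H=1024/423] → run C
t=7: vr[C=3072/2501 D=1024/655 H=1024/423] → run C
t=8: vr[C=4096/2501 D=1024/655 H=1024/423] → run D
t=9: vr[C=4096/2501 H=1024/423] → run C
t=10: vr[C=5120/2501 H=1024/423] → run C
t=11: vr[C=6144/2501 H=1024/423] → run H
t=12: vr[C=6144/2501 H=2048/423] → run C
t=13: vr[H=2048/423] → run H
t=14: (idle)
t=15: (idle)
t=16: (idle)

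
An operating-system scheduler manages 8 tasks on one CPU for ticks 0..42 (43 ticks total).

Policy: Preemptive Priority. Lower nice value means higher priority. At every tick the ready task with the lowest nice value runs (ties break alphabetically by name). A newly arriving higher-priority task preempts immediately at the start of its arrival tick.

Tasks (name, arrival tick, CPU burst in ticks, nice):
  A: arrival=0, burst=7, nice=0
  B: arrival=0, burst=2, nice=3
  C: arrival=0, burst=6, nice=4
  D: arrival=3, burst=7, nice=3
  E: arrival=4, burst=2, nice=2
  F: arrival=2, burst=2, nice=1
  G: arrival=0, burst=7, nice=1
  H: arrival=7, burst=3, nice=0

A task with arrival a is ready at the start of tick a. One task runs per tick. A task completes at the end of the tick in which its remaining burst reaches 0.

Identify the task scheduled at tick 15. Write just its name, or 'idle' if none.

running at tick 15 = G

t=0: ready={A,B,C,G} → run A
t=1: ready={A,B,C,G} → run A
t=2: ready={A,B,C,F,G} → run A
t=3: ready={A,B,C,D,F,G} → run A
t=4: ready={A,B,C,D,E,F,G} → run A
t=5: ready={A,B,C,D,E,F,G} → run A
t=6: ready={A,B,C,D,E,F,G} → run A
t=7: ready={B,C,D,E,F,G,H} → run H
t=8: ready={B,C,D,E,F,G,H} → run H
t=9: ready={B,C,D,E,F,G,H} → run H
t=10: ready={B,C,D,E,F,G} → run F
t=11: ready={B,C,D,E,F,G} → run F
t=12: ready={B,C,D,E,G} → run G
t=13: ready={B,C,D,E,G} → run G
t=14: ready={B,C,D,E,G} → run G
t=15: ready={B,C,D,E,G} → run G
t=16: ready={B,C,D,E,G} → run G
t=17: ready={B,C,D,E,G} → run G
t=18: ready={B,C,D,E,G} → run G
t=19: ready={B,C,D,E} → run E
t=20: ready={B,C,D,E} → run E
t=21: ready={B,C,D} → run B
t=22: ready={B,C,D} → run B
t=23: ready={C,D} → run D
t=24: ready={C,D} → run D
t=25: ready={C,D} → run D
t=26: ready={C,D} → run D
t=27: ready={C,D} → run D
t=28: ready={C,D} → run D
t=29: ready={C,D} → run D
t=30: ready={C} → run C
t=31: ready={C} → run C
t=32: ready={C} → run C
t=33: ready={C} → run C
t=34: ready={C} → run C
t=35: ready={C} → run C
t=36: (idle)
t=37: (idle)
t=38: (idle)
t=39: (idle)
t=40: (idle)
t=41: (idle)
t=42: (idle)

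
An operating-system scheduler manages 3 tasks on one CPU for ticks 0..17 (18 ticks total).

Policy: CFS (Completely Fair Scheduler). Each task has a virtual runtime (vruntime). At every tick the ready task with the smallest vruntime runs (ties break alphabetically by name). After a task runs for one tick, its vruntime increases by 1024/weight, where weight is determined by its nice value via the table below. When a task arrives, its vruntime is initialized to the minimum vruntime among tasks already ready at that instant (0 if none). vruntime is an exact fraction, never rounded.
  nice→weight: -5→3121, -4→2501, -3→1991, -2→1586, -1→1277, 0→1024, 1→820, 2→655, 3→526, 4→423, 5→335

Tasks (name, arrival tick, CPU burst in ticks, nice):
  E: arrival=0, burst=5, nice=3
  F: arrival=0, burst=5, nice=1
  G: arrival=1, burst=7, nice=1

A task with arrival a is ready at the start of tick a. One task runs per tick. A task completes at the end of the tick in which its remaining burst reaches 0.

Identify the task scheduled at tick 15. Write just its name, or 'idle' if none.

running at tick 15 = G

t=0: vr[E=0 F=0] → run E
t=1: vr[E=512/263 F=0 G=0] → run F
t=2: vr[E=512/263 F=256/205 G=0] → run G
t=3: vr[E=512/263 F=256/205 G=256/205] → run F
t=4: vr[E=512/263 F=512/205 G=256/205] → run G
t=5: vr[E=512/263 F=512/205 G=512/205] → run E
t=6: vr[E=1024/263 F=512/205 G=512/205] → run F
t=7: vr[E=1024/263 F=768/205 G=512/205] → run G
t=8: vr[E=1024/263 F=768/205 G=768/205] → run F
t=9: vr[E=1024/263 F=1024/205 G=768/205] → run G
t=10: vr[E=1024/263 F=1024/205 G=1024/205] → run E
t=11: vr[E=1536/263 F=1024/205 G=1024/205] → run F
t=12: vr[E=1536/263 G=1024/205] → run G
t=13: vr[E=1536/263 G=256/41] → run E
t=14: vr[E=2048/263 G=256/41] → run G
t=15: vr[E=2048/263 G=1536/205] → run G
t=16: vr[E=2048/263] → run E
t=17: (idle)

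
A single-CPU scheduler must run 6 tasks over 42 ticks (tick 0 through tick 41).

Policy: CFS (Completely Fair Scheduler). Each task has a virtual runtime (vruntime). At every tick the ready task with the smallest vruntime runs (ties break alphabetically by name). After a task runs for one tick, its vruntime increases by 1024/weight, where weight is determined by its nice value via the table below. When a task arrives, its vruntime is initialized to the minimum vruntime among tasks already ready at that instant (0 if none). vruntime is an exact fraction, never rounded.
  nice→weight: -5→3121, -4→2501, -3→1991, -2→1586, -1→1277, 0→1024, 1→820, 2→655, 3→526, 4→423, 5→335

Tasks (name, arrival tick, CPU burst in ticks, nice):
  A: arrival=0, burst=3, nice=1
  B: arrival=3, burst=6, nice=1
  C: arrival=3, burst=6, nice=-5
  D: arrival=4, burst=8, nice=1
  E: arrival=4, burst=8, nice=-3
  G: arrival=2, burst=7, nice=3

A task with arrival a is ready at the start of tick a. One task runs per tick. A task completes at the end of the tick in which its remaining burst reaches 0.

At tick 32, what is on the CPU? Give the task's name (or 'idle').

running at tick 32 = D

t=0: vr[A=0] → run A
t=1: vr[A=256/205] → run A
t=2: vr[A=512/205 G=512/205] → run A
t=3: vr[B=512/205 C=512/205 G=512/205] → run B
t=4: vr[B=768/205 C=512/205 D=512/205 E=512/205 G=512/205] → run C
t=5: vr[B=768/205 C=1807872/639805 D=512/205 E=512/205 G=512/205] → run D
t=6: vr[B=768/205 C=1807872/639805 D=768/205 E=512/205 G=512/205] → run E
t=7: vr[B=768/205 C=1807872/639805 D=768/205 E=1229312/408155 G=512/205] → run G
t=8: vr[B=768/205 C=1807872/639805 D=768/205 E=1229312/408155 G=239616/53915] → run C
t=9: vr[B=768/205 C=2017792/639805 D=768/205 E=1229312/408155 G=239616/53915] → run E
t=10: vr[B=768/205 C=2017792/639805 D=768/205 E=1439232/408155 G=239616/53915] → run C
t=11: vr[B=768/205 C=2227712/639805 D=768/205 E=1439232/408155 G=239616/53915] → run C
t=12: vr[B=768/205 C=2437632/639805 D=768/205 E=1439232/408155 G=239616/53915] → run E
t=13: vr[B=768/205 C=2437632/639805 D=768/205 E=1649152/408155 G=239616/53915] → run B
t=14: vr[B=1024/205 C=2437632/639805 D=768/205 E=1649152/408155 G=239616/53915] → run D
t=15: vr[B=1024/205 C=2437632/639805 D=1024/205 E=1649152/408155 G=239616/53915] → run C
t=16: vr[B=1024/205 C=2647552/639805 D=1024/205 E=1649152/408155 G=239616/53915] → run E
t=17: vr[B=1024/205 C=2647552/639805 D=1024/205 E=1859072/408155 G=239616/53915] → run C
t=18: vr[B=1024/205 D=1024/205 E=1859072/408155 G=239616/53915] → run G
t=19: vr[B=1024/205 D=1024/205 E=1859072/408155 G=344576/53915] → run E
t=20: vr[B=1024/205 D=1024/205 E=2068992/408155 G=344576/53915] → run B
t=21: vr[B=256/41 D=1024/205 E=2068992/408155 G=344576/53915] → run D
t=22: vr[B=256/41 D=256/41 E=2068992/408155 G=344576/53915] → run E
t=23: vr[B=256/41 D=256/41 E=2278912/408155 G=344576/53915] → run E
t=24: vr[B=256/41 D=256/41 E=2488832/408155 G=344576/53915] → run E
t=25: vr[B=256/41 D=256/41 G=344576/53915] → run B
t=26: vr[B=1536/205 D=256/41 G=344576/53915] → run D
t=27: vr[B=1536/205 D=1536/205 G=344576/53915] → run G
t=28: vr[B=1536/205 D=1536/205 G=449536/53915] → run B
t=29: vr[B=1792/205 D=1536/205 G=449536/53915] → run D
t=30: vr[B=1792/205 D=1792/205 G=449536/53915] → run G
t=31: vr[B=1792/205 D=1792/205 G=554496/53915] → run B
t=32: vr[D=1792/205 G=554496/53915] → run D
t=33: vr[D=2048/205 G=554496/53915] → run D
t=34: vr[D=2304/205 G=554496/53915] → run G
t=35: vr[D=2304/205 G=659456/53915] → run D
t=36: vr[G=659456/53915] → run G
t=37: vr[G=764416/53915] → run G
t=38: (idle)
t=39: (idle)
t=40: (idle)
t=41: (idle)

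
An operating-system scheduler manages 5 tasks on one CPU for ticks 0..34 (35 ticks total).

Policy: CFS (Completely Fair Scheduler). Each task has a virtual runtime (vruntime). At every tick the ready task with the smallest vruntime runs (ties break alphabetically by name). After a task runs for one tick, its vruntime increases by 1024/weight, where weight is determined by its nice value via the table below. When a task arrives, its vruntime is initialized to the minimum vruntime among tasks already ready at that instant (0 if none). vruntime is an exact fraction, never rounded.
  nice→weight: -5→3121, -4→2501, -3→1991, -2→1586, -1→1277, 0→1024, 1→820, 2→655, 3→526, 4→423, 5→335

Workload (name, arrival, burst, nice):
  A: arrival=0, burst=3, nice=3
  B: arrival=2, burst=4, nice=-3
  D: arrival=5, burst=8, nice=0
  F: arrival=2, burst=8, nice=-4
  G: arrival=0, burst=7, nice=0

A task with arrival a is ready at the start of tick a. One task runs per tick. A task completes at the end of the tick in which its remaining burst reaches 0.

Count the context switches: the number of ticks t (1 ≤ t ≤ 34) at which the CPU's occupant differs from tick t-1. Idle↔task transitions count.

t=0: vr[A=0 G=0] → run A
t=1: vr[A=512/263 G=0] → run G
t=2: vr[A=512/263 B=1 F=1 G=1] → run B
t=3: vr[A=512/263 B=3015/1991 F=1 G=1] → run F
t=4: vr[A=512/263 B=3015/1991 F=3525/2501 G=1] → run G
t=5: vr[A=512/263 B=3015/1991 D=3525/2501 F=3525/2501 G=2] → run D
t=6: vr[A=512/263 B=3015/1991 D=6026/2501 F=3525/2501 G=2] → run F
t=7: vr[A=512/263 B=3015/1991 D=6026/2501 F=4549/2501 G=2] → run B
t=8: vr[A=512/263 B=4039/1991 D=6026/2501 F=4549/2501 G=2] → run F
t=9: vr[A=512/263 B=4039/1991 D=6026/2501 F=5573/2501 G=2] → run A
t=10: vr[A=1024/263 B=4039/1991 D=6026/2501 F=5573/2501 G=2] → run G
t=11: vr[A=1024/263 B=4039/1991 D=6026/2501 F=5573/2501 G=3] → run B
t=12: vr[A=1024/263 B=5063/1991 D=6026/2501 F=5573/2501 G=3] → run F
t=13: vr[A=1024/263 B=5063/1991 D=6026/2501 F=6597/2501 G=3] → run D
t=14: vr[A=1024/263 B=5063/1991 D=8527/2501 F=6597/2501 G=3] → run B
t=15: vr[A=1024/263 D=8527/2501 F=6597/2501 G=3] → run F
t=16: vr[A=1024/263 D=8527/2501 F=7621/2501 G=3] → run G
t=17: vr[A=1024/263 D=8527/2501 F=7621/2501 G=4] → run F
t=18: vr[A=1024/263 D=8527/2501 F=8645/2501 G=4] → run D
t=19: vr[A=1024/263 D=11028/2501 F=8645/2501 G=4] → run F
t=20: vr[A=1024/263 D=11028/2501 F=9669/2501 G=4] → run F
t=21: vr[A=1024/263 D=11028/2501 G=4] → run A
t=22: vr[D=11028/2501 G=4] → run G
t=23: vr[D=11028/2501 G=5] → run D
t=24: vr[D=13529/2501 G=5] → run G
t=25: vr[D=13529/2501 G=6] → run D
t=26: vr[D=16030/2501 G=6] → run G
t=27: vr[D=16030/2501] → run D
t=28: vr[D=18531/2501] → run D
t=29: vr[D=21032/2501] → run D
t=30: (idle)
t=31: (idle)
t=32: (idle)
t=33: (idle)
t=34: (idle)

context switches = 27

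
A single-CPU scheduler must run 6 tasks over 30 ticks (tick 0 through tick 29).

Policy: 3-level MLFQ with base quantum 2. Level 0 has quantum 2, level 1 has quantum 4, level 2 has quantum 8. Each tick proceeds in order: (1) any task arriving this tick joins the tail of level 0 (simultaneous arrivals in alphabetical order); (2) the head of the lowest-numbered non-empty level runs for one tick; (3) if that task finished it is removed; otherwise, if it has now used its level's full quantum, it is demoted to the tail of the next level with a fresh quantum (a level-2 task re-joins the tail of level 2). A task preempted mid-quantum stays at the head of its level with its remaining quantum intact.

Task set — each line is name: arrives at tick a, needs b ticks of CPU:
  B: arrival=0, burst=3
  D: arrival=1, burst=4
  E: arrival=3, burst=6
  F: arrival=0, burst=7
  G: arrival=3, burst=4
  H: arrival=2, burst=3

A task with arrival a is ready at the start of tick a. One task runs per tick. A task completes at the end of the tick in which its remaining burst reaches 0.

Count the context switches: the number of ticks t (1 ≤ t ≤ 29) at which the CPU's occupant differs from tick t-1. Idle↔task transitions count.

t=0: L0/L1/L2 = BF/-/- → run B
t=1: L0/L1/L2 = BFD/-/- → run B
t=2: L0/L1/L2 = FDH/B/- → run F
t=3: L0/L1/L2 = FDHEG/B/- → run F
t=4: L0/L1/L2 = DHEG/BF/- → run D
t=5: L0/L1/L2 = DHEG/BF/- → run D
t=6: L0/L1/L2 = HEG/BFD/- → run H
t=7: L0/L1/L2 = HEG/BFD/- → run H
t=8: L0/L1/L2 = EG/BFDH/- → run E
t=9: L0/L1/L2 = EG/BFDH/- → run E
t=10: L0/L1/L2 = G/BFDHE/- → run G
t=11: L0/L1/L2 = G/BFDHE/- → run G
t=12: L0/L1/L2 = -/BFDHEG/- → run B
t=13: L0/L1/L2 = -/FDHEG/- → run F
t=14: L0/L1/L2 = -/FDHEG/- → run F
t=15: L0/L1/L2 = -/FDHEG/- → run F
t=16: L0/L1/L2 = -/FDHEG/- → run F
t=17: L0/L1/L2 = -/DHEG/F → run D
t=18: L0/L1/L2 = -/DHEG/F → run D
t=19: L0/L1/L2 = -/HEG/F → run H
t=20: L0/L1/L2 = -/EG/F → run E
t=21: L0/L1/L2 = -/EG/F → run E
t=22: L0/L1/L2 = -/EG/F → run E
t=23: L0/L1/L2 = -/EG/F → run E
t=24: L0/L1/L2 = -/G/F → run G
t=25: L0/L1/L2 = -/G/F → run G
t=26: L0/L1/L2 = -/-/F → run F
t=27: (idle)
t=28: (idle)
t=29: (idle)

context switches = 13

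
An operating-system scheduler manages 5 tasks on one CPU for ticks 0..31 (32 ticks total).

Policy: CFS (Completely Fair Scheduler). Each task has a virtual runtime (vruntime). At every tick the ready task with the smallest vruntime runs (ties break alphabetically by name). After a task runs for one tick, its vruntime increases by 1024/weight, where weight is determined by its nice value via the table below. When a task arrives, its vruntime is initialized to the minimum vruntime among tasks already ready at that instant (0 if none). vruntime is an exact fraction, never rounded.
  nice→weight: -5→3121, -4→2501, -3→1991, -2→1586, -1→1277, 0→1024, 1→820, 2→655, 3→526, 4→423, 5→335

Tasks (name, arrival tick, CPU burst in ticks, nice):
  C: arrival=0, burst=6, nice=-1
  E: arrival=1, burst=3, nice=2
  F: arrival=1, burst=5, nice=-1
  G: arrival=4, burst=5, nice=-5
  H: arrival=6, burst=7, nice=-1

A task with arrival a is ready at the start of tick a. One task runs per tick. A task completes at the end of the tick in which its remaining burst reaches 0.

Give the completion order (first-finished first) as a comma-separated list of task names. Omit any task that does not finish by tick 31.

completion order = G, E, C, F, H

t=0: vr[C=0] → run C
t=1: vr[C=1024/1277 E=1024/1277 F=1024/1277] → run C
t=2: vr[C=2048/1277 E=1024/1277 F=1024/1277] → run E
t=3: vr[C=2048/1277 E=1978368/836435 F=1024/1277] → run F
t=4: vr[C=2048/1277 E=1978368/836435 F=2048/1277 G=2048/1277] → run C
t=5: vr[C=3072/1277 E=1978368/836435 F=2048/1277 G=2048/1277] → run F
t=6: vr[C=3072/1277 E=1978368/836435 F=3072/1277 G=2048/1277 H=2048/1277] → run G
t=7: vr[C=3072/1277 E=1978368/836435 F=3072/1277 G=7699456/3985517 H=2048/1277] → run H
t=8: vr[C=3072/1277 E=1978368/836435 F=3072/1277 G=7699456/3985517 H=3072/1277] → run G
t=9: vr[C=3072/1277 E=1978368/836435 F=3072/1277 G=9007104/3985517 H=3072/1277] → run G
t=10: vr[C=3072/1277 E=1978368/836435 F=3072/1277 G=10314752/3985517 H=3072/1277] → run E
t=11: vr[C=3072/1277 E=3286016/836435 F=3072/1277 G=10314752/3985517 H=3072/1277] → run C
t=12: vr[C=4096/1277 E=3286016/836435 F=3072/1277 G=10314752/3985517 H=3072/1277] → run F
t=13: vr[C=4096/1277 E=3286016/836435 F=4096/1277 G=10314752/3985517 H=3072/1277] → run H
t=14: vr[C=4096/1277 E=3286016/836435 F=4096/1277 G=10314752/3985517 H=4096/1277] → run G
t=15: vr[C=4096/1277 E=3286016/836435 F=4096/1277 G=11622400/3985517 H=4096/1277] → run G
t=16: vr[C=4096/1277 E=3286016/836435 F=4096/1277 H=4096/1277] → run C
t=17: vr[C=5120/1277 E=3286016/836435 F=4096/1277 H=4096/1277] → run F
t=18: vr[C=5120/1277 E=3286016/836435 F=5120/1277 H=4096/1277] → run H
t=19: vr[C=5120/1277 E=3286016/836435 F=5120/1277 H=5120/1277] → run E
t=20: vr[C=5120/1277 F=5120/1277 H=5120/1277] → run C
t=21: vr[F=5120/1277 H=5120/1277] → run F
t=22: vr[H=5120/1277] → run H
t=23: vr[H=6144/1277] → run H
t=24: vr[H=7168/1277] → run H
t=25: vr[H=8192/1277] → run H
t=26: (idle)
t=27: (idle)
t=28: (idle)
t=29: (idle)
t=30: (idle)
t=31: (idle)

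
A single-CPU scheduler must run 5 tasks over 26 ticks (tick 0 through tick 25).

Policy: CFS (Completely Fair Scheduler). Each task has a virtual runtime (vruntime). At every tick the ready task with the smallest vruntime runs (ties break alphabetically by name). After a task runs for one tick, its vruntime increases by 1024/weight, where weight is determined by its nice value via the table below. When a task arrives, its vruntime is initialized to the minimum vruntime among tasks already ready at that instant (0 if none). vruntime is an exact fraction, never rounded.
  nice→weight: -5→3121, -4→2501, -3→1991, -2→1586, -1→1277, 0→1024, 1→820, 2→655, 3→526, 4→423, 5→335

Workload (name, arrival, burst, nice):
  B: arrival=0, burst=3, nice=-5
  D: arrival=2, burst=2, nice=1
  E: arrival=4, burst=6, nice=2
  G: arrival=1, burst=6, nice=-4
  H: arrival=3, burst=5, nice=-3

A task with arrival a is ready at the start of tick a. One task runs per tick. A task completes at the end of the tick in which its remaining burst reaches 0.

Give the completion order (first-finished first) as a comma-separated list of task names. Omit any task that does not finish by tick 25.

completion order = B, D, G, H, E

t=0: vr[B=0] → run B
t=1: vr[B=1024/3121 G=1024/3121] → run B
t=2: vr[B=2048/3121 D=1024/3121 G=1024/3121] → run D
t=3: vr[B=2048/3121 D=1008896/639805 G=1024/3121 H=1024/3121] → run G
t=4: vr[B=2048/3121 D=1008896/639805 E=1024/3121 G=5756928/7805621 H=1024/3121] → run E
t=5: vr[B=2048/3121 D=1008896/639805 E=3866624/2044255 G=5756928/7805621 H=1024/3121] → run H
t=6: vr[B=2048/3121 D=1008896/639805 E=3866624/2044255 G=5756928/7805621 H=5234688/6213911] → run B
t=7: vr[D=1008896/639805 E=3866624/2044255 G=5756928/7805621 H=5234688/6213911] → run G
t=8: vr[D=1008896/639805 E=3866624/2044255 G=8952832/7805621 H=5234688/6213911] → run H
t=9: vr[D=1008896/639805 E=3866624/2044255 G=8952832/7805621 H=8430592/6213911] → run G
t=10: vr[D=1008896/639805 E=3866624/2044255 G=12148736/7805621 H=8430592/6213911] → run H
t=11: vr[D=1008896/639805 E=3866624/2044255 G=12148736/7805621 H=11626496/6213911] → run G
t=12: vr[D=1008896/639805 E=3866624/2044255 G=15344640/7805621 H=11626496/6213911] → run D
t=13: vr[E=3866624/2044255 G=15344640/7805621 H=11626496/6213911] → run H
t=14: vr[E=3866624/2044255 G=15344640/7805621 H=14822400/6213911] → run E
t=15: vr[E=7062528/2044255 G=15344640/7805621 H=14822400/6213911] → run G
t=16: vr[E=7062528/2044255 G=18540544/7805621 H=14822400/6213911] → run G
t=17: vr[E=7062528/2044255 H=14822400/6213911] → run H
t=18: vr[E=7062528/2044255] → run E
t=19: vr[E=10258432/2044255] → run E
t=20: vr[E=13454336/2044255] → run E
t=21: vr[E=3330048/408851] → run E
t=22: (idle)
t=23: (idle)
t=24: (idle)
t=25: (idle)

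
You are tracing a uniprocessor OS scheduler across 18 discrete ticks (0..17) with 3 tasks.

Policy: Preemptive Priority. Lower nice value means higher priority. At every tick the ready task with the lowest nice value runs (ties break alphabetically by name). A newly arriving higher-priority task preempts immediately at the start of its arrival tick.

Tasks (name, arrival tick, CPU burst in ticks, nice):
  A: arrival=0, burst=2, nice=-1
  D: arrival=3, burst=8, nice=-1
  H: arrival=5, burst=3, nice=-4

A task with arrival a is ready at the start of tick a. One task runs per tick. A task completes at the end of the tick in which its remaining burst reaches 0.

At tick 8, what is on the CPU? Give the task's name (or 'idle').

running at tick 8 = D

t=0: ready={A} → run A
t=1: ready={A} → run A
t=2: (idle)
t=3: ready={D} → run D
t=4: ready={D} → run D
t=5: ready={D,H} → run H
t=6: ready={D,H} → run H
t=7: ready={D,H} → run H
t=8: ready={D} → run D
t=9: ready={D} → run D
t=10: ready={D} → run D
t=11: ready={D} → run D
t=12: ready={D} → run D
t=13: ready={D} → run D
t=14: (idle)
t=15: (idle)
t=16: (idle)
t=17: (idle)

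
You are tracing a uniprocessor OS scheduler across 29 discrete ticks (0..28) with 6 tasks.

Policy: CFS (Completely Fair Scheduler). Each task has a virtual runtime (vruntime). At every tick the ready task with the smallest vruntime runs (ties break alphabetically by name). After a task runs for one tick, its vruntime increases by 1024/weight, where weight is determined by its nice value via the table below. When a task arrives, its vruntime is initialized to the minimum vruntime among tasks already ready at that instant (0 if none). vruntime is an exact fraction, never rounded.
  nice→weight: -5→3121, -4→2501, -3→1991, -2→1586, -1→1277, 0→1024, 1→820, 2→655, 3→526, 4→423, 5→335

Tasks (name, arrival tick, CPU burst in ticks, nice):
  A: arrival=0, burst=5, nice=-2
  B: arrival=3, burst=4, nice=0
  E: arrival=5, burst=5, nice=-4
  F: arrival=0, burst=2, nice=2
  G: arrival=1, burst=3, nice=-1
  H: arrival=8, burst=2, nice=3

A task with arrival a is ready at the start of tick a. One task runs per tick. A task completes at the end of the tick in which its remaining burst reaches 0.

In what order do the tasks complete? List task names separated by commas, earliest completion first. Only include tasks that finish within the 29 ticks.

completion order = F, G, E, A, H, B

t=0: vr[A=0 F=0] → run A
t=1: vr[A=512/793 F=0 G=0] → run F
t=2: vr[A=512/793 F=1024/655 G=0] → run G
t=3: vr[A=512/793 B=512/793 F=1024/655 G=1024/1277] → run A
t=4: vr[A=1024/793 B=512/793 F=1024/655 G=1024/1277] → run B
t=5: vr[A=1024/793 B=1305/793 E=1024/1277 F=1024/655 G=1024/1277] → run E
t=6: vr[A=1024/793 B=1305/793 E=3868672/3193777 F=1024/655 G=1024/1277] → run G
t=7: vr[A=1024/793 B=1305/793 E=3868672/3193777 F=1024/655 G=2048/1277] → run E
t=8: vr[A=1024/793 B=1305/793 E=5176320/3193777 F=1024/655 G=2048/1277 H=1024/793] → run A
t=9: vr[A=1536/793 B=1305/793 E=5176320/3193777 F=1024/655 G=2048/1277 H=1024/793] → run H
t=10: vr[A=1536/793 B=1305/793 E=5176320/3193777 F=1024/655 G=2048/1277 H=675328/208559] → run F
t=11: vr[A=1536/793 B=1305/793 E=5176320/3193777 G=2048/1277 H=675328/208559] → run G
t=12: vr[A=1536/793 B=1305/793 E=5176320/3193777 H=675328/208559] → run E
t=13: vr[A=1536/793 B=1305/793 E=6483968/3193777 H=675328/208559] → run B
t=14: vr[A=1536/793 B=2098/793 E=6483968/3193777 H=675328/208559] → run A
t=15: vr[A=2048/793 B=2098/793 E=6483968/3193777 H=675328/208559] → run E
t=16: vr[A=2048/793 B=2098/793 E=7791616/3193777 H=675328/208559] → run E
t=17: vr[A=2048/793 B=2098/793 H=675328/208559] → run A
t=18: vr[B=2098/793 H=675328/208559] → run B
t=19: vr[B=2891/793 H=675328/208559] → run H
t=20: vr[B=2891/793] → run B
t=21: (idle)
t=22: (idle)
t=23: (idle)
t=24: (idle)
t=25: (idle)
t=26: (idle)
t=27: (idle)
t=28: (idle)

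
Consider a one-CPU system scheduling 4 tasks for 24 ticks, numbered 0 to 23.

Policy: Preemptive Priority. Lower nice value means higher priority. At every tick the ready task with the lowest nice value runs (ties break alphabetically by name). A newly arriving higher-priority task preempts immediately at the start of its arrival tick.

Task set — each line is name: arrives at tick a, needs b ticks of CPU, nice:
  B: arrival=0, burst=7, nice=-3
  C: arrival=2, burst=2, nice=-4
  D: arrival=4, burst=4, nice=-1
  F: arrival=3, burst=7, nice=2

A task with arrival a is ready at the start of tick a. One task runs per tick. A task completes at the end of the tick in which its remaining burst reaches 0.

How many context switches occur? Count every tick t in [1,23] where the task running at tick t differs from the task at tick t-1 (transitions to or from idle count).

context switches = 5

t=0: ready={B} → run B
t=1: ready={B} → run B
t=2: ready={B,C} → run C
t=3: ready={B,C,F} → run C
t=4: ready={B,D,F} → run B
t=5: ready={B,D,F} → run B
t=6: ready={B,D,F} → run B
t=7: ready={B,D,F} → run B
t=8: ready={B,D,F} → run B
t=9: ready={D,F} → run D
t=10: ready={D,F} → run D
t=11: ready={D,F} → run D
t=12: ready={D,F} → run D
t=13: ready={F} → run F
t=14: ready={F} → run F
t=15: ready={F} → run F
t=16: ready={F} → run F
t=17: ready={F} → run F
t=18: ready={F} → run F
t=19: ready={F} → run F
t=20: (idle)
t=21: (idle)
t=22: (idle)
t=23: (idle)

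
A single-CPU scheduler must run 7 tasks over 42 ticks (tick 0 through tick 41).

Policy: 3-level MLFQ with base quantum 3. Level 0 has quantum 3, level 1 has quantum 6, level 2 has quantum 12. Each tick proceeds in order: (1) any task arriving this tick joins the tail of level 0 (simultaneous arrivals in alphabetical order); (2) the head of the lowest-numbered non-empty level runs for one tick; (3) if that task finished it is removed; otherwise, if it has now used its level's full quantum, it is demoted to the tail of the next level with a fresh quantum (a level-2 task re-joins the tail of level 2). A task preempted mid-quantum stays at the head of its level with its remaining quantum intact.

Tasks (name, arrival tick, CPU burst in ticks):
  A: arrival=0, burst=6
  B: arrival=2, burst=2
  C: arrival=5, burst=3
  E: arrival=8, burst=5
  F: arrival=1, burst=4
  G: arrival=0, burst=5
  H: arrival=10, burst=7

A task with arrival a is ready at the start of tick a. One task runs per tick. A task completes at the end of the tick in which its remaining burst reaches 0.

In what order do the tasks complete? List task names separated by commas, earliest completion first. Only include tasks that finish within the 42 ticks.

t=0: L0/L1/L2 = AG/-/- → run A
t=1: L0/L1/L2 = AGF/-/- → run A
t=2: L0/L1/L2 = AGFB/-/- → run A
t=3: L0/L1/L2 = GFB/A/- → run G
t=4: L0/L1/L2 = GFB/A/- → run G
t=5: L0/L1/L2 = GFBC/A/- → run G
t=6: L0/L1/L2 = FBC/AG/- → run F
t=7: L0/L1/L2 = FBC/AG/- → run F
t=8: L0/L1/L2 = FBCE/AG/- → run F
t=9: L0/L1/L2 = BCE/AGF/- → run B
t=10: L0/L1/L2 = BCEH/AGF/- → run B
t=11: L0/L1/L2 = CEH/AGF/- → run C
t=12: L0/L1/L2 = CEH/AGF/- → run C
t=13: L0/L1/L2 = CEH/AGF/- → run C
t=14: L0/L1/L2 = EH/AGF/- → run E
t=15: L0/L1/L2 = EH/AGF/- → run E
t=16: L0/L1/L2 = EH/AGF/- → run E
t=17: L0/L1/L2 = H/AGFE/- → run H
t=18: L0/L1/L2 = H/AGFE/- → run H
t=19: L0/L1/L2 = H/AGFE/- → run H
t=20: L0/L1/L2 = -/AGFEH/- → run A
t=21: L0/L1/L2 = -/AGFEH/- → run A
t=22: L0/L1/L2 = -/AGFEH/- → run A
t=23: L0/L1/L2 = -/GFEH/- → run G
t=24: L0/L1/L2 = -/GFEH/- → run G
t=25: L0/L1/L2 = -/FEH/- → run F
t=26: L0/L1/L2 = -/EH/- → run E
t=27: L0/L1/L2 = -/EH/- → run E
t=28: L0/L1/L2 = -/H/- → run H
t=29: L0/L1/L2 = -/H/- → run H
t=30: L0/L1/L2 = -/H/- → run H
t=31: L0/L1/L2 = -/H/- → run H
t=32: (idle)
t=33: (idle)
t=34: (idle)
t=35: (idle)
t=36: (idle)
t=37: (idle)
t=38: (idle)
t=39: (idle)
t=40: (idle)
t=41: (idle)

completion order = B, C, A, G, F, E, H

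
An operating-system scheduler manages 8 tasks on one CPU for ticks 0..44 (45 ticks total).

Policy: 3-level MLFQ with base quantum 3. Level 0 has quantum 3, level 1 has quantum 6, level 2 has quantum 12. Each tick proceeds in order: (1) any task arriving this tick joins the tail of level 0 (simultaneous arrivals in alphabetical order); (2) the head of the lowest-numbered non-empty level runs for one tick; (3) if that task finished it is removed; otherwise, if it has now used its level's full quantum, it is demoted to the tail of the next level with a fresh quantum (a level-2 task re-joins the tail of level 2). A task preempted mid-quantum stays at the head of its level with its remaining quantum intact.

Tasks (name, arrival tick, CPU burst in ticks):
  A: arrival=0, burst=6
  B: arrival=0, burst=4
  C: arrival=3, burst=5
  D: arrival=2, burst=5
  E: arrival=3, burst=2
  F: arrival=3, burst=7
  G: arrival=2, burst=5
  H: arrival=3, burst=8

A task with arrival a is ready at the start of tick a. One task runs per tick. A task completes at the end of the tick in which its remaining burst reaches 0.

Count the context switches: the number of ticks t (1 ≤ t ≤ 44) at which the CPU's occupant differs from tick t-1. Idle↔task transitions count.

context switches = 15

t=0: L0/L1/L2 = AB/-/- → run A
t=1: L0/L1/L2 = AB/-/- → run A
t=2: L0/L1/L2 = ABDG/-/- → run A
t=3: L0/L1/L2 = BDGCEFH/A/- → run B
t=4: L0/L1/L2 = BDGCEFH/A/- → run B
t=5: L0/L1/L2 = BDGCEFH/A/- → run B
t=6: L0/L1/L2 = DGCEFH/AB/- → run D
t=7: L0/L1/L2 = DGCEFH/AB/- → run D
t=8: L0/L1/L2 = DGCEFH/AB/- → run D
t=9: L0/L1/L2 = GCEFH/ABD/- → run G
t=10: L0/L1/L2 = GCEFH/ABD/- → run G
t=11: L0/L1/L2 = GCEFH/ABD/- → run G
t=12: L0/L1/L2 = CEFH/ABDG/- → run C
t=13: L0/L1/L2 = CEFH/ABDG/- → run C
t=14: L0/L1/L2 = CEFH/ABDG/- → run C
t=15: L0/L1/L2 = EFH/ABDGC/- → run E
t=16: L0/L1/L2 = EFH/ABDGC/- → run E
t=17: L0/L1/L2 = FH/ABDGC/- → run F
t=18: L0/L1/L2 = FH/ABDGC/- → run F
t=19: L0/L1/L2 = FH/ABDGC/- → run F
t=20: L0/L1/L2 = H/ABDGCF/- → run H
t=21: L0/L1/L2 = H/ABDGCF/- → run H
t=22: L0/L1/L2 = H/ABDGCF/- → run H
t=23: L0/L1/L2 = -/ABDGCFH/- → run A
t=24: L0/L1/L2 = -/ABDGCFH/- → run A
t=25: L0/L1/L2 = -/ABDGCFH/- → run A
t=26: L0/L1/L2 = -/BDGCFH/- → run B
t=27: L0/L1/L2 = -/DGCFH/- → run D
t=28: L0/L1/L2 = -/DGCFH/- → run D
t=29: L0/L1/L2 = -/GCFH/- → run G
t=30: L0/L1/L2 = -/GCFH/- → run G
t=31: L0/L1/L2 = -/CFH/- → run C
t=32: L0/L1/L2 = -/CFH/- → run C
t=33: L0/L1/L2 = -/FH/- → run F
t=34: L0/L1/L2 = -/FH/- → run F
t=35: L0/L1/L2 = -/FH/- → run F
t=36: L0/L1/L2 = -/FH/- → run F
t=37: L0/L1/L2 = -/H/- → run H
t=38: L0/L1/L2 = -/H/- → run H
t=39: L0/L1/L2 = -/H/- → run H
t=40: L0/L1/L2 = -/H/- → run H
t=41: L0/L1/L2 = -/H/- → run H
t=42: (idle)
t=43: (idle)
t=44: (idle)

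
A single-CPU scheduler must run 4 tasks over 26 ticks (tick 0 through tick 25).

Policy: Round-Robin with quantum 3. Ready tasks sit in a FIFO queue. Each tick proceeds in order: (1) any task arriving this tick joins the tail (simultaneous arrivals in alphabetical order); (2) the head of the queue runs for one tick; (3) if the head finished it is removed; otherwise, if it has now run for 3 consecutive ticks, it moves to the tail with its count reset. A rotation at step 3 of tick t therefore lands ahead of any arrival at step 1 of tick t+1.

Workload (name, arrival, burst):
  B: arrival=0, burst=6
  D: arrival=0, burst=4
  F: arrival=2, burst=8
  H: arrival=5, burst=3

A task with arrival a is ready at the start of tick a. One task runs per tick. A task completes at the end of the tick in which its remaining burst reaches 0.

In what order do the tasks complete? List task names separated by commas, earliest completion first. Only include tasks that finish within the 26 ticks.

t=0: queue=[B,D] q_used=0 → run B
t=1: queue=[B,D] q_used=1 → run B
t=2: queue=[B,D,F] q_used=2 → run B
t=3: queue=[D,F,B] q_used=0 → run D
t=4: queue=[D,F,B] q_used=1 → run D
t=5: queue=[D,F,B,H] q_used=2 → run D
t=6: queue=[F,B,H,D] q_used=0 → run F
t=7: queue=[F,B,H,D] q_used=1 → run F
t=8: queue=[F,B,H,D] q_used=2 → run F
t=9: queue=[B,H,D,F] q_used=0 → run B
t=10: queue=[B,H,D,F] q_used=1 → run B
t=11: queue=[B,H,D,F] q_used=2 → run B
t=12: queue=[H,D,F] q_used=0 → run H
t=13: queue=[H,D,F] q_used=1 → run H
t=14: queue=[H,D,F] q_used=2 → run H
t=15: queue=[D,F] q_used=0 → run D
t=16: queue=[F] q_used=0 → run F
t=17: queue=[F] q_used=1 → run F
t=18: queue=[F] q_used=2 → run F
t=19: queue=[F] q_used=0 → run F
t=20: queue=[F] q_used=1 → run F
t=21: (idle)
t=22: (idle)
t=23: (idle)
t=24: (idle)
t=25: (idle)

completion order = B, H, D, F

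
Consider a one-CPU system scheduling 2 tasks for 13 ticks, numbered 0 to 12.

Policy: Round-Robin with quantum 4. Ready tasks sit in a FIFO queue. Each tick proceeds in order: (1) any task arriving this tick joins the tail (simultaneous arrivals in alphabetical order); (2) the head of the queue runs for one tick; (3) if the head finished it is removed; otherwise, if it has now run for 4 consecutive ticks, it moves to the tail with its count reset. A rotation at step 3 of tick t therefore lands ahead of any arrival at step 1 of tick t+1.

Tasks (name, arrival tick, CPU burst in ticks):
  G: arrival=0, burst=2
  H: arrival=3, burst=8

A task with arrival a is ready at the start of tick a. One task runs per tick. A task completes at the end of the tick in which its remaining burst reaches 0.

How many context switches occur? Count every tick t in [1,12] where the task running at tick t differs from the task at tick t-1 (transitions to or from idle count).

context switches = 3

t=0: queue=[G] q_used=0 → run G
t=1: queue=[G] q_used=1 → run G
t=2: (idle)
t=3: queue=[H] q_used=0 → run H
t=4: queue=[H] q_used=1 → run H
t=5: queue=[H] q_used=2 → run H
t=6: queue=[H] q_used=3 → run H
t=7: queue=[H] q_used=0 → run H
t=8: queue=[H] q_used=1 → run H
t=9: queue=[H] q_used=2 → run H
t=10: queue=[H] q_used=3 → run H
t=11: (idle)
t=12: (idle)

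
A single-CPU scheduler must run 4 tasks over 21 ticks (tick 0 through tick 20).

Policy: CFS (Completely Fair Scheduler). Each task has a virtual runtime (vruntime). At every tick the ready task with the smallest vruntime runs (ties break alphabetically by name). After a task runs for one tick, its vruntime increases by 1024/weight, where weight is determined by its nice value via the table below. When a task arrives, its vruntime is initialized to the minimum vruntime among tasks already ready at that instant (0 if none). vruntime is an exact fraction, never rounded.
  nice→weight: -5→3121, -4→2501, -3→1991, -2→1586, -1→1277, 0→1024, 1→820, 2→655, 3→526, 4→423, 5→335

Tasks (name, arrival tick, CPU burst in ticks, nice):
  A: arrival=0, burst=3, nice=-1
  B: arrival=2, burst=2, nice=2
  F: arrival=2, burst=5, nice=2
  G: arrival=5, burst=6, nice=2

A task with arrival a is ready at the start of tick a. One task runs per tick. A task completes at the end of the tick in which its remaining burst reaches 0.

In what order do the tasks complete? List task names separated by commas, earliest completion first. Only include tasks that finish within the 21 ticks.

t=0: vr[A=0] → run A
t=1: vr[A=1024/1277] → run A
t=2: vr[A=2048/1277 B=2048/1277 F=2048/1277] → run A
t=3: vr[B=2048/1277 F=2048/1277] → run B
t=4: vr[B=2649088/836435 F=2048/1277] → run F
t=5: vr[B=2649088/836435 F=2649088/836435 G=2649088/836435] → run B
t=6: vr[F=2649088/836435 G=2649088/836435] → run F
t=7: vr[F=3956736/836435 G=2649088/836435] → run G
t=8: vr[F=3956736/836435 G=3956736/836435] → run F
t=9: vr[F=5264384/836435 G=3956736/836435] → run G
t=10: vr[F=5264384/836435 G=5264384/836435] → run F
t=11: vr[F=6572032/836435 G=5264384/836435] → run G
t=12: vr[F=6572032/836435 G=6572032/836435] → run F
t=13: vr[G=6572032/836435] → run G
t=14: vr[G=1575936/167287] → run G
t=15: vr[G=9187328/836435] → run G
t=16: (idle)
t=17: (idle)
t=18: (idle)
t=19: (idle)
t=20: (idle)

completion order = A, B, F, G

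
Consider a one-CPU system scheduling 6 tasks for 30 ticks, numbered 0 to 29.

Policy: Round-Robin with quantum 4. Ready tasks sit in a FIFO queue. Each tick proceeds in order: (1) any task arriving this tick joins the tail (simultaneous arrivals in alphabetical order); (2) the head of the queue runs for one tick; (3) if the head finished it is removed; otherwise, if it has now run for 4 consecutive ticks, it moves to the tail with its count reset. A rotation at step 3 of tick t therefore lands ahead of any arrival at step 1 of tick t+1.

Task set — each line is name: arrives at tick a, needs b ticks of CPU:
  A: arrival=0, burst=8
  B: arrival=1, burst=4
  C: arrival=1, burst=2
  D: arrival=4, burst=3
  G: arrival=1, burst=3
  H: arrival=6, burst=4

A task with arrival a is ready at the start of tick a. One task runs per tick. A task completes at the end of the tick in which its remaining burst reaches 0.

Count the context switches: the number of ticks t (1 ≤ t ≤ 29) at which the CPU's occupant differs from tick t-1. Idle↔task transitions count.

t=0: queue=[A] q_used=0 → run A
t=1: queue=[A,B,C,G] q_used=1 → run A
t=2: queue=[A,B,C,G] q_used=2 → run A
t=3: queue=[A,B,C,G] q_used=3 → run A
t=4: queue=[B,C,G,A,D] q_used=0 → run B
t=5: queue=[B,C,G,A,D] q_used=1 → run B
t=6: queue=[B,C,G,A,D,H] q_used=2 → run B
t=7: queue=[B,C,G,A,D,H] q_used=3 → run B
t=8: queue=[C,G,A,D,H] q_used=0 → run C
t=9: queue=[C,G,A,D,H] q_used=1 → run C
t=10: queue=[G,A,D,H] q_used=0 → run G
t=11: queue=[G,A,D,H] q_used=1 → run G
t=12: queue=[G,A,D,H] q_used=2 → run G
t=13: queue=[A,D,H] q_used=0 → run A
t=14: queue=[A,D,H] q_used=1 → run A
t=15: queue=[A,D,H] q_used=2 → run A
t=16: queue=[A,D,H] q_used=3 → run A
t=17: queue=[D,H] q_used=0 → run D
t=18: queue=[D,H] q_used=1 → run D
t=19: queue=[D,H] q_used=2 → run D
t=20: queue=[H] q_used=0 → run H
t=21: queue=[H] q_used=1 → run H
t=22: queue=[H] q_used=2 → run H
t=23: queue=[H] q_used=3 → run H
t=24: (idle)
t=25: (idle)
t=26: (idle)
t=27: (idle)
t=28: (idle)
t=29: (idle)

context switches = 7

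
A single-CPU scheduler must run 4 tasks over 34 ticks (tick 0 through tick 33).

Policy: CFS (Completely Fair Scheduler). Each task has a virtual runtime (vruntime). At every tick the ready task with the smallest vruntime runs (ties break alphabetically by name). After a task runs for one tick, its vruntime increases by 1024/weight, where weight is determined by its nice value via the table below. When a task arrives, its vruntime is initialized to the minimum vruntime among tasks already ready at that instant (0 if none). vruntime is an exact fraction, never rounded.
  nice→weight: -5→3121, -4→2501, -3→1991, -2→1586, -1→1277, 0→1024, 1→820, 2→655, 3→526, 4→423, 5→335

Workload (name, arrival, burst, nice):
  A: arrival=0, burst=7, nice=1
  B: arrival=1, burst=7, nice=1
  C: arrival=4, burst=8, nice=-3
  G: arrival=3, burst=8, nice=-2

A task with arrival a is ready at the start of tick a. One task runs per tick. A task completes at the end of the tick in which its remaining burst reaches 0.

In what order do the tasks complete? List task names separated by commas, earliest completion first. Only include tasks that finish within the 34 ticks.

completion order = C, G, A, B

t=0: vr[A=0] → run A
t=1: vr[A=256/205 B=256/205] → run A
t=2: vr[A=512/205 B=256/205] → run B
t=3: vr[A=512/205 B=512/205 G=512/205] → run A
t=4: vr[A=768/205 B=512/205 C=512/205 G=512/205] → run B
t=5: vr[A=768/205 B=768/205 C=512/205 G=512/205] → run C
t=6: vr[A=768/205 B=768/205 C=1229312/408155 G=512/205] → run G
t=7: vr[A=768/205 B=768/205 C=1229312/408155 G=510976/162565] → run C
t=8: vr[A=768/205 B=768/205 C=1439232/408155 G=510976/162565] → run G
t=9: vr[A=768/205 B=768/205 C=1439232/408155 G=615936/162565] → run C
t=10: vr[A=768/205 B=768/205 C=1649152/408155 G=615936/162565] → run A
t=11: vr[A=1024/205 B=768/205 C=1649152/408155 G=615936/162565] → run B
t=12: vr[A=1024/205 B=1024/205 C=1649152/408155 G=615936/162565] → run G
t=13: vr[A=1024/205 B=1024/205 C=1649152/408155 G=720896/162565] → run C
t=14: vr[A=1024/205 B=1024/205 C=1859072/408155 G=720896/162565] → run G
t=15: vr[A=1024/205 B=1024/205 C=1859072/408155 G=825856/162565] → run C
t=16: vr[A=1024/205 B=1024/205 C=2068992/408155 G=825856/162565] → run A
t=17: vr[A=256/41 B=1024/205 C=2068992/408155 G=825856/162565] → run B
t=18: vr[A=256/41 B=256/41 C=2068992/408155 G=825856/162565] → run C
t=19: vr[A=256/41 B=256/41 C=2278912/408155 G=825856/162565] → run G
t=20: vr[A=256/41 B=256/41 C=2278912/408155 G=930816/162565] → run C
t=21: vr[A=256/41 B=256/41 C=2488832/408155 G=930816/162565] → run G
t=22: vr[A=256/41 B=256/41 C=2488832/408155 G=1035776/162565] → run C
t=23: vr[A=256/41 B=256/41 G=1035776/162565] → run A
t=24: vr[A=1536/205 B=256/41 G=1035776/162565] → run B
t=25: vr[A=1536/205 B=1536/205 G=1035776/162565] → run G
t=26: vr[A=1536/205 B=1536/205 G=1140736/162565] → run G
t=27: vr[A=1536/205 B=1536/205] → run A
t=28: vr[B=1536/205] → run B
t=29: vr[B=1792/205] → run B
t=30: (idle)
t=31: (idle)
t=32: (idle)
t=33: (idle)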